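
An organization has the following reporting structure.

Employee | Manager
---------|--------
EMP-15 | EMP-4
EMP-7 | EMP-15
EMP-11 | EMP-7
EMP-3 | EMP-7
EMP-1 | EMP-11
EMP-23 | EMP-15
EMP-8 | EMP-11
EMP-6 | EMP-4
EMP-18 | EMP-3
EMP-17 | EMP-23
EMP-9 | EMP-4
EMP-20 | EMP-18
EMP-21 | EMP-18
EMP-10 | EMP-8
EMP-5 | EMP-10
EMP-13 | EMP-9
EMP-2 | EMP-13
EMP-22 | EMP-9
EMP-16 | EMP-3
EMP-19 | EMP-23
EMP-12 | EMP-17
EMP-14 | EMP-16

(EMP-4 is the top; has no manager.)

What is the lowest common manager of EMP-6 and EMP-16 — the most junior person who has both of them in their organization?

EMP-6's chain of managers is EMP-4. EMP-16's chain of managers is EMP-3, EMP-7, EMP-15, EMP-4. The first manager that appears in both chains is EMP-4.

EMP-4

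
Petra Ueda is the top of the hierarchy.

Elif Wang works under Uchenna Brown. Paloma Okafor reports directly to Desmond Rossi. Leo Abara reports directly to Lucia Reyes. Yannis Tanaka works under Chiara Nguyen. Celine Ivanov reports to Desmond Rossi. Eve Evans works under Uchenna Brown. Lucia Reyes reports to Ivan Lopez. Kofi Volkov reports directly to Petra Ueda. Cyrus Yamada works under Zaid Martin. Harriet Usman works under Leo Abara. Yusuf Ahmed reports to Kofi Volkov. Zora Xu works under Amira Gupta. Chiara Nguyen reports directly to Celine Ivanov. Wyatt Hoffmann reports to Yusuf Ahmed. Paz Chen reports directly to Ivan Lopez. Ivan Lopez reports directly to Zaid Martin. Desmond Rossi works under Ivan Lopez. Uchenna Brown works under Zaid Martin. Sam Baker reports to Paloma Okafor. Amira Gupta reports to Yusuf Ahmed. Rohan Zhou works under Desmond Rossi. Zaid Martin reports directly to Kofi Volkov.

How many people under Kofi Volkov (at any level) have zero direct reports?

10

The people in Kofi Volkov's organization with no one reporting to them are Zora Xu, Wyatt Hoffmann, Cyrus Yamada, Elif Wang, Eve Evans, Harriet Usman, Rohan Zhou, Yannis Tanaka, Sam Baker, Paz Chen. That is 10.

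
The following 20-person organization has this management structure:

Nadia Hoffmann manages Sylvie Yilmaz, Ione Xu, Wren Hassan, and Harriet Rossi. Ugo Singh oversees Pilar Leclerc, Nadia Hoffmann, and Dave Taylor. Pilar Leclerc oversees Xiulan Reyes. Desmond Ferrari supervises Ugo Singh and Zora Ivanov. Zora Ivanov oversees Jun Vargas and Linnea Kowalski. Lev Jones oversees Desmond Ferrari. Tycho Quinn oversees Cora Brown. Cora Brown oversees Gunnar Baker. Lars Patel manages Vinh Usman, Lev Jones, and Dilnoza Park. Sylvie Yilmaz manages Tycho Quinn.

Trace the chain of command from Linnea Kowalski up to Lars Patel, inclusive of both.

Linnea Kowalski reports to Zora Ivanov. Zora Ivanov reports to Desmond Ferrari. Desmond Ferrari reports to Lev Jones. Lev Jones reports to Lars Patel. Lars Patel is at the top.

Linnea Kowalski -> Zora Ivanov -> Desmond Ferrari -> Lev Jones -> Lars Patel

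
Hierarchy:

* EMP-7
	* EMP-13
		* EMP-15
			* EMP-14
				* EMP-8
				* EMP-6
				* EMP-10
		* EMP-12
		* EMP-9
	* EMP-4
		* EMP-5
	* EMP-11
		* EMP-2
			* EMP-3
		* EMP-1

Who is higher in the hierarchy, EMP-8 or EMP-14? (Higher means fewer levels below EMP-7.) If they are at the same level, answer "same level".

EMP-14

EMP-8 is 4 levels below EMP-7; EMP-14 is 3. EMP-14 is higher.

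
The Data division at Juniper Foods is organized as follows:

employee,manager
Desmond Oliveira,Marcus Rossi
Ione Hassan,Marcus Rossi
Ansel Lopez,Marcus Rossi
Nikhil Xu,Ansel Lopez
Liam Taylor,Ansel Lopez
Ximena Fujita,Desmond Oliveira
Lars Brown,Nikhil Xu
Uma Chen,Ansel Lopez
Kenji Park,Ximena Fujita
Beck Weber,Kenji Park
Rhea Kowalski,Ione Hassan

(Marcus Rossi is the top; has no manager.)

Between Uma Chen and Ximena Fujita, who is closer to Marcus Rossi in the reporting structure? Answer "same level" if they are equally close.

same level

Both Uma Chen and Ximena Fujita are 2 levels below Marcus Rossi.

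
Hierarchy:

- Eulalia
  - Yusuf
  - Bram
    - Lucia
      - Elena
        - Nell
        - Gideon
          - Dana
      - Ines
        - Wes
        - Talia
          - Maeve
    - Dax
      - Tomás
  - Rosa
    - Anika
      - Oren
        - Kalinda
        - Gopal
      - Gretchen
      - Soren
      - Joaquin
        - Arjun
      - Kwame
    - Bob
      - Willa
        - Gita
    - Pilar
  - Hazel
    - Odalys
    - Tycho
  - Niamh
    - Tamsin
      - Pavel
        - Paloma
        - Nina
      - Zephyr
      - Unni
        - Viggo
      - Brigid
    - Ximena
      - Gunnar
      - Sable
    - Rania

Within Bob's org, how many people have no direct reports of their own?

1

The only person in Bob's organization with no one reporting to them is Gita. That is 1.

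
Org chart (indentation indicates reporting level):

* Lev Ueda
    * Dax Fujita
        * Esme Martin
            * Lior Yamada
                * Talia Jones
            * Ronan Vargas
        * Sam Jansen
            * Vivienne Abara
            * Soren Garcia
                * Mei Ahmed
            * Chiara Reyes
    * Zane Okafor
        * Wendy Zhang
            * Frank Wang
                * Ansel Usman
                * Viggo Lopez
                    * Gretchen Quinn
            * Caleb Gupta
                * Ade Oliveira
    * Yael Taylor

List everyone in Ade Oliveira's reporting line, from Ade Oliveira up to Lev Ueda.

Ade Oliveira -> Caleb Gupta -> Wendy Zhang -> Zane Okafor -> Lev Ueda

Ade Oliveira reports to Caleb Gupta. Caleb Gupta reports to Wendy Zhang. Wendy Zhang reports to Zane Okafor. Zane Okafor reports to Lev Ueda. Lev Ueda is at the top.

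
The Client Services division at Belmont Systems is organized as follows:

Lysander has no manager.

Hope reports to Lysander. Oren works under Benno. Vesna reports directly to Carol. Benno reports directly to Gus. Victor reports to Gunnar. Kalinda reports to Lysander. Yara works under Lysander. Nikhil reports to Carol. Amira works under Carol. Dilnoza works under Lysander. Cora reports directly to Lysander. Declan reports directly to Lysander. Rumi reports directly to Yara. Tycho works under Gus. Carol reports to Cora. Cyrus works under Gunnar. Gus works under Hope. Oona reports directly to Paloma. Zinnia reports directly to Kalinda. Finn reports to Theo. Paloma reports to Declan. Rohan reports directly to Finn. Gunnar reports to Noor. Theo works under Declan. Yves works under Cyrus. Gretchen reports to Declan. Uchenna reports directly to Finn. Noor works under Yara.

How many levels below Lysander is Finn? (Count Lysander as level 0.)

3

Chain from Finn up to Lysander: Finn → Theo → Declan → Lysander. That is 3 steps up, so Finn is 3 levels below Lysander.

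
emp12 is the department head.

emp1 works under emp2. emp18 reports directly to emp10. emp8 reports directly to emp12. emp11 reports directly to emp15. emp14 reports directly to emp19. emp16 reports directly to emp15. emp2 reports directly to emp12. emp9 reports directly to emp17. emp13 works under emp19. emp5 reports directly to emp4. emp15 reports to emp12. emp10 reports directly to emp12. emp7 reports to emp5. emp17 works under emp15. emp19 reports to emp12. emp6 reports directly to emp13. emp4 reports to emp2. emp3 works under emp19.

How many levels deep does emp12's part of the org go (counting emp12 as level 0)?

4

The longest chain under emp12 runs emp12 → emp2 → emp4 → emp5 → emp7, which is 4 levels below emp12.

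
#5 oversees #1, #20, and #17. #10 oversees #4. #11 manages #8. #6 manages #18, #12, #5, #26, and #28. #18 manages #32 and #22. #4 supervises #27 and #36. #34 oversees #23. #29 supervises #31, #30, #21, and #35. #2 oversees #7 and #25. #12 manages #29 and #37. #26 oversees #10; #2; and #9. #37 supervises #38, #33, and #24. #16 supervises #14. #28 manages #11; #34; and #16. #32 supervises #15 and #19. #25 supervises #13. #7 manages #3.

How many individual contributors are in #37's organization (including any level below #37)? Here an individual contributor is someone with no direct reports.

3

The people in #37's organization with no one reporting to them are #24, #33, #38. That is 3.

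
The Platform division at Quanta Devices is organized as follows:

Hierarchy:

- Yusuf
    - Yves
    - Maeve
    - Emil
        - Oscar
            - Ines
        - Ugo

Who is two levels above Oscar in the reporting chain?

Yusuf

Oscar reports to Emil, and Emil reports to Yusuf. So Oscar's skip-level manager is Yusuf.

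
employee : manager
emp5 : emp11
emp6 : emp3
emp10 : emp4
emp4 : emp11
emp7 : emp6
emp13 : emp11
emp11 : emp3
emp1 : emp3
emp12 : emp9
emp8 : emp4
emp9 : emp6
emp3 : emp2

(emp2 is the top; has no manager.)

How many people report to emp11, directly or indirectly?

emp11 directly manages emp13, emp4, emp5. emp13 has no reports. Under emp4: emp10, emp8 (2). emp5 has no reports. So emp11's organization is 3 direct reports plus everyone under them: 1 + 3 + 1 = 5.

5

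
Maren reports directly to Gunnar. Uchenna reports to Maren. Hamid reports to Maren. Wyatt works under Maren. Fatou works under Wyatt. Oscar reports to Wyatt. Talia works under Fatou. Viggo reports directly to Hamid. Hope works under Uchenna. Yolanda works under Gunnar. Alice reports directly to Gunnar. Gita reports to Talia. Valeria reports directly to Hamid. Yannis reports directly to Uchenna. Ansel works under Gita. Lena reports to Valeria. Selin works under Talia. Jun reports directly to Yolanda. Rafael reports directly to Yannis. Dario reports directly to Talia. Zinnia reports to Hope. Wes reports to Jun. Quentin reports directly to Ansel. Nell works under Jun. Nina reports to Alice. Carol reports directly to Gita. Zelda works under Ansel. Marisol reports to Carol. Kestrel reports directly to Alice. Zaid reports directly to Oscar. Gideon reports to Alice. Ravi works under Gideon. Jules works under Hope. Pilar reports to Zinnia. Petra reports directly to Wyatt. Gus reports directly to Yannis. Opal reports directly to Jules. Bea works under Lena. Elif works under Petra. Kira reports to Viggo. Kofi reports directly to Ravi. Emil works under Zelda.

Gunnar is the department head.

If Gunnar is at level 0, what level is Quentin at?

Chain from Quentin up to Gunnar: Quentin → Ansel → Gita → Talia → Fatou → Wyatt → Maren → Gunnar. That is 7 steps up, so Quentin is 7 levels below Gunnar.

7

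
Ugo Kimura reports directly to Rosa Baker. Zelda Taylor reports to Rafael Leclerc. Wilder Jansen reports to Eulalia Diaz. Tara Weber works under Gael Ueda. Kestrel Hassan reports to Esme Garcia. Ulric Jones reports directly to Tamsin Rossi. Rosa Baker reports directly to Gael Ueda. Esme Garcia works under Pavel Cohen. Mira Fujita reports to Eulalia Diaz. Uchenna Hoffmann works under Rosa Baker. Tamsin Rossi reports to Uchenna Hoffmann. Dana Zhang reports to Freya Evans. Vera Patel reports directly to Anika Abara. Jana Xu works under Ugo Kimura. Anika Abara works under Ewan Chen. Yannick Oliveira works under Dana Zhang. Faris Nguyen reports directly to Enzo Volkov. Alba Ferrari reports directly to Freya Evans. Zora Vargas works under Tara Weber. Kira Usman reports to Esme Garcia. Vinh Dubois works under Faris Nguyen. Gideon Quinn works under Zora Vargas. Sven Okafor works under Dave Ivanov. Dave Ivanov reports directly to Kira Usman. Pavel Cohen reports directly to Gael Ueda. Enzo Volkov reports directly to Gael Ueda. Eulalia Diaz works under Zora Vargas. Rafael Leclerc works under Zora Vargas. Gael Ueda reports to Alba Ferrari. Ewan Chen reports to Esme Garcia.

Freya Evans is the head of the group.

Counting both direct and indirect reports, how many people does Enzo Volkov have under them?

2

Enzo Volkov directly manages Faris Nguyen. Under Faris Nguyen: Vinh Dubois (1). That's 2 in total.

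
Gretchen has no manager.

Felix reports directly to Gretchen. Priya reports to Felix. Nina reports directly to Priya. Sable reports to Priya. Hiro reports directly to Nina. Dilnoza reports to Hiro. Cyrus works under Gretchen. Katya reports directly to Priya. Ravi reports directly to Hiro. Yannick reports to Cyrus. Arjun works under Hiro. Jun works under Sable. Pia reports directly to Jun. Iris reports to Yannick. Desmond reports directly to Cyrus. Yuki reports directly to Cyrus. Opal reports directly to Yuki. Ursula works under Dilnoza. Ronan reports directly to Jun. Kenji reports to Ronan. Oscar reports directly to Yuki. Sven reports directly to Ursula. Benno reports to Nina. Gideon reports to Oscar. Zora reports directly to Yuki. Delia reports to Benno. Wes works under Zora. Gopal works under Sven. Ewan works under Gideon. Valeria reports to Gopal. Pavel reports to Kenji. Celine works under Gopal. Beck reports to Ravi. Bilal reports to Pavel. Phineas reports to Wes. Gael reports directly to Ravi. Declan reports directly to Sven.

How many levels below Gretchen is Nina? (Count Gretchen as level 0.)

3

Chain from Nina up to Gretchen: Nina → Priya → Felix → Gretchen. That is 3 steps up, so Nina is 3 levels below Gretchen.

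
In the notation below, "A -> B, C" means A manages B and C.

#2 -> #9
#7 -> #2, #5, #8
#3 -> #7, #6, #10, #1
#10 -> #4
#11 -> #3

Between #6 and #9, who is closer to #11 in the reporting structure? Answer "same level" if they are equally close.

#6 is 2 levels below #11; #9 is 4. #6 is higher.

#6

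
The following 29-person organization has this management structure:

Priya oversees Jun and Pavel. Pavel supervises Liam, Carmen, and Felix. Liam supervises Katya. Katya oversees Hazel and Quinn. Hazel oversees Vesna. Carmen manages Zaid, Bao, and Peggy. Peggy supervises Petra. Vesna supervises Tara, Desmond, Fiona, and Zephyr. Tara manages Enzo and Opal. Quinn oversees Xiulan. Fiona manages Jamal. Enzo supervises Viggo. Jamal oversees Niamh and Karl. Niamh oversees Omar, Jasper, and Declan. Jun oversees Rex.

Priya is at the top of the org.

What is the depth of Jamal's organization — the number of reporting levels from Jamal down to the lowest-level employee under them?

The longest chain under Jamal runs Jamal → Niamh → Declan, which is 2 levels below Jamal.

2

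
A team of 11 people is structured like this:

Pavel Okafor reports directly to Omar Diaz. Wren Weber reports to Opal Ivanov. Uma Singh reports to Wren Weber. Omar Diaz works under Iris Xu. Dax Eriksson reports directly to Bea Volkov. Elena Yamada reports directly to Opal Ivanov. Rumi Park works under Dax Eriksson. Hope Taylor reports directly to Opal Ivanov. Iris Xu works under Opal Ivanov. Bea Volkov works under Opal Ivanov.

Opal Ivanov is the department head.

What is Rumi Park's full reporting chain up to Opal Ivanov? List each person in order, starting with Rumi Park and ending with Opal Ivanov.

Rumi Park -> Dax Eriksson -> Bea Volkov -> Opal Ivanov

Rumi Park reports to Dax Eriksson. Dax Eriksson reports to Bea Volkov. Bea Volkov reports to Opal Ivanov. Opal Ivanov is at the top.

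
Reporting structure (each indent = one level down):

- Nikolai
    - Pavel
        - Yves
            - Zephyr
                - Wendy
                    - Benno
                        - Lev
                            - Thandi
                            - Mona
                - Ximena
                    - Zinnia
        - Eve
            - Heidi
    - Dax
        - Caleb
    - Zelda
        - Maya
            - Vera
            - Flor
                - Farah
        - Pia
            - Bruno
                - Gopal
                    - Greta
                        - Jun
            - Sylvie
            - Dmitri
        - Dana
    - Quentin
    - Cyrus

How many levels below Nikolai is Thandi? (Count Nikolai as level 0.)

Chain from Thandi up to Nikolai: Thandi → Lev → Benno → Wendy → Zephyr → Yves → Pavel → Nikolai. That is 7 steps up, so Thandi is 7 levels below Nikolai.

7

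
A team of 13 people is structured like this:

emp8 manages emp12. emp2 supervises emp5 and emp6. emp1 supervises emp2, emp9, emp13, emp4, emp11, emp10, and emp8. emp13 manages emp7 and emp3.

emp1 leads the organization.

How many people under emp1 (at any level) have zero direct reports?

The people in emp1's organization with no one reporting to them are emp4, emp9, emp12, emp10, emp11, emp6, emp5, emp7, emp3. That is 9.

9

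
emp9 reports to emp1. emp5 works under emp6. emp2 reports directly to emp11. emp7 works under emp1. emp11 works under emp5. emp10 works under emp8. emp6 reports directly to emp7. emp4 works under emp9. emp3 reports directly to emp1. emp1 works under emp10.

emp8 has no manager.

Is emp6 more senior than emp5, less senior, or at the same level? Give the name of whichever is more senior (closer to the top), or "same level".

emp6

emp6 is 4 levels below emp8; emp5 is 5. emp6 is higher.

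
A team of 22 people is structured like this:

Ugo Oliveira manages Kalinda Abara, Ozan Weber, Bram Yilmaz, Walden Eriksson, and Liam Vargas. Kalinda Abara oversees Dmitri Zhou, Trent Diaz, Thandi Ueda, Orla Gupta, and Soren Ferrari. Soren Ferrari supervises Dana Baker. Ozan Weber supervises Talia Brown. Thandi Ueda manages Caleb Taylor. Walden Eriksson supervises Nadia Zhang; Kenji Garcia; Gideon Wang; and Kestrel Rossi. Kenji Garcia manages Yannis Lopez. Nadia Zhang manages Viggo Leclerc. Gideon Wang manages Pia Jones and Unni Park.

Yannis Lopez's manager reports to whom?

Walden Eriksson

Yannis Lopez reports to Kenji Garcia, and Kenji Garcia reports to Walden Eriksson. So Yannis Lopez's skip-level manager is Walden Eriksson.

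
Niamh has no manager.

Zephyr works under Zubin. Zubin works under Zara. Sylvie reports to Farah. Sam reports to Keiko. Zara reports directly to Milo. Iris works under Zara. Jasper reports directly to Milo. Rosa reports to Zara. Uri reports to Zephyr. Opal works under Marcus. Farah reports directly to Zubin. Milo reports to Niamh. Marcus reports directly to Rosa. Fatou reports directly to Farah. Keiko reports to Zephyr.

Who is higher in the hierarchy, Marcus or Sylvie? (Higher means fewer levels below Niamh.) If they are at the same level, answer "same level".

Marcus

Marcus is 4 levels below Niamh; Sylvie is 5. Marcus is higher.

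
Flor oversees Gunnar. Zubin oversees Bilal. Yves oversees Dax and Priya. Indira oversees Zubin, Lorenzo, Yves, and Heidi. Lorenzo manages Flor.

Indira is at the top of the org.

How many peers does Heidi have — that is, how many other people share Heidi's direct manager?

3

Heidi reports to Indira. Indira's other direct reports are Yves, Zubin, Lorenzo — 3 peers.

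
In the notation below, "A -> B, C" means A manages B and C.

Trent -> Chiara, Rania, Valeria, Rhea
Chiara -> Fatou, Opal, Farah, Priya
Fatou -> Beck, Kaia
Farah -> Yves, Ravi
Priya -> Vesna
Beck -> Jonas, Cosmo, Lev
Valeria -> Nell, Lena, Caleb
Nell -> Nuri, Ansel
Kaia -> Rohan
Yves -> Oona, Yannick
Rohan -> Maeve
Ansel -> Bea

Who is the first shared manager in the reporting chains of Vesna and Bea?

Trent

Vesna's chain of managers is Priya, Chiara, Trent. Bea's chain of managers is Ansel, Nell, Valeria, Trent. The first manager that appears in both chains is Trent.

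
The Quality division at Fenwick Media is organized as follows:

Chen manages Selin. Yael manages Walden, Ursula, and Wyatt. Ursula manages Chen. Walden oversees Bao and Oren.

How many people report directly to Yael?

Yael directly manages Walden, Ursula, Wyatt. That is 3 direct reports.

3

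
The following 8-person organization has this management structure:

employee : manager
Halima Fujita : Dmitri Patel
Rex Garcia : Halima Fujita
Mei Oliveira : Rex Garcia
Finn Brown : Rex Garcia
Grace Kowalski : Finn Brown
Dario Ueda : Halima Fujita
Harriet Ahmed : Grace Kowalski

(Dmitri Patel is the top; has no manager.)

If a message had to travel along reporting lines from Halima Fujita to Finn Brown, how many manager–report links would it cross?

2

Finn Brown is in Halima Fujita's organization: the chain from Finn Brown up to Halima Fujita is Finn Brown → Rex Garcia → Halima Fujita, which is 2 links.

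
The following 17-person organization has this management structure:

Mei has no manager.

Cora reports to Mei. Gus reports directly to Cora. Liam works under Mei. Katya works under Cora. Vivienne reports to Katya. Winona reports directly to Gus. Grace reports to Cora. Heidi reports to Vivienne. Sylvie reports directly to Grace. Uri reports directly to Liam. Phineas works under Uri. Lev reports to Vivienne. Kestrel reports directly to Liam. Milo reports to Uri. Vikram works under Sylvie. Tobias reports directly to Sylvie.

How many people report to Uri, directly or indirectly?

2

Uri directly manages Phineas, Milo. Phineas has no reports. Milo has no reports. So Uri's organization is 2 direct reports plus everyone under them: 1 + 1 = 2.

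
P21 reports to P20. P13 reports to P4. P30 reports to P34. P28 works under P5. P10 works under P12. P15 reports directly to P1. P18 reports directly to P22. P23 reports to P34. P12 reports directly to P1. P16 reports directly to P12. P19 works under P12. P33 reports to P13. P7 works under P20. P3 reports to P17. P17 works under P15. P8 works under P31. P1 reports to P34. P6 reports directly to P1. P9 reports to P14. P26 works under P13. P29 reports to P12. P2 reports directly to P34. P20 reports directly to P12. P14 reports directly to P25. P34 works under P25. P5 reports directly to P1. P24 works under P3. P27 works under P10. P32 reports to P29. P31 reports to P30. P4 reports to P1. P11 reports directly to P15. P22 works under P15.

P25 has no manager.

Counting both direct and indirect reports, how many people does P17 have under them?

P17 directly manages P3. Under P3: P24 (1). That's 2 in total.

2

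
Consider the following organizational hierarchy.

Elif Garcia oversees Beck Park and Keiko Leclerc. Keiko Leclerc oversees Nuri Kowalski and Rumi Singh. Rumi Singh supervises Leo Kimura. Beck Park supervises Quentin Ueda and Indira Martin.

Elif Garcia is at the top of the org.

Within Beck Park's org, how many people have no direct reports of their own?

The people in Beck Park's organization with no one reporting to them are Indira Martin, Quentin Ueda. That is 2.

2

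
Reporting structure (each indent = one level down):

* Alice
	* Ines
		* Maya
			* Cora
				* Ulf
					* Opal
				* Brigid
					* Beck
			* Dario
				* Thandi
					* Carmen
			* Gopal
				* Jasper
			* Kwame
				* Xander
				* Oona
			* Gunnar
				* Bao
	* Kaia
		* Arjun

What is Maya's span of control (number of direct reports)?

5

Maya directly manages Cora, Dario, Gopal, Kwame, Gunnar. That is 5 direct reports.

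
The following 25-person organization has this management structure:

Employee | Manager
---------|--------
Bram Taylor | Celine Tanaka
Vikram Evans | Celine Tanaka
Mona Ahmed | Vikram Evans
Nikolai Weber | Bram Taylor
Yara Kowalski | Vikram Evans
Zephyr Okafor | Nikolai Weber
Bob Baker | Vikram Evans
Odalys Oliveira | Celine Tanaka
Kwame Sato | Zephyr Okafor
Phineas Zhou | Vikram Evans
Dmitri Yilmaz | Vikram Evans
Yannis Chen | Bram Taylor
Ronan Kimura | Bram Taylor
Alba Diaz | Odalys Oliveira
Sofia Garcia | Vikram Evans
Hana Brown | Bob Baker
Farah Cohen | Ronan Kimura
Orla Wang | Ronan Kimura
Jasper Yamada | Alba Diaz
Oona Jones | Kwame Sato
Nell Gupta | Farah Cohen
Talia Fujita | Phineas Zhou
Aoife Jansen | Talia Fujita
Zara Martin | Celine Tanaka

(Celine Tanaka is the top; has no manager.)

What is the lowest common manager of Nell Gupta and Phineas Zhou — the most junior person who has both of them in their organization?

Nell Gupta's chain of managers is Farah Cohen, Ronan Kimura, Bram Taylor, Celine Tanaka. Phineas Zhou's chain of managers is Vikram Evans, Celine Tanaka. The first manager that appears in both chains is Celine Tanaka.

Celine Tanaka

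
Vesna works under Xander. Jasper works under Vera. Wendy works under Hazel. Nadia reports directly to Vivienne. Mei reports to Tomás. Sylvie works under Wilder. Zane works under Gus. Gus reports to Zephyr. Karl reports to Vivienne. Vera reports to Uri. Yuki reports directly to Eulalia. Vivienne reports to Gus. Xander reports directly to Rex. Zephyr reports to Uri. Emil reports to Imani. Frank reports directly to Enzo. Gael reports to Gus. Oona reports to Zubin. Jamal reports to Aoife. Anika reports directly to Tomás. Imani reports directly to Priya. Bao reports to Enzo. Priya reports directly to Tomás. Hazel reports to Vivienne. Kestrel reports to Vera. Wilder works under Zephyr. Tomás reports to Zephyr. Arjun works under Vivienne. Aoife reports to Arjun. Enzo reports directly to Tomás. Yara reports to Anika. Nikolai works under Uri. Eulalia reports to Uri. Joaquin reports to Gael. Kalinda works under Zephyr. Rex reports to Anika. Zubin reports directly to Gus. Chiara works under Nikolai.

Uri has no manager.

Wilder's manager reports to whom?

Uri

Wilder reports to Zephyr, and Zephyr reports to Uri. So Wilder's skip-level manager is Uri.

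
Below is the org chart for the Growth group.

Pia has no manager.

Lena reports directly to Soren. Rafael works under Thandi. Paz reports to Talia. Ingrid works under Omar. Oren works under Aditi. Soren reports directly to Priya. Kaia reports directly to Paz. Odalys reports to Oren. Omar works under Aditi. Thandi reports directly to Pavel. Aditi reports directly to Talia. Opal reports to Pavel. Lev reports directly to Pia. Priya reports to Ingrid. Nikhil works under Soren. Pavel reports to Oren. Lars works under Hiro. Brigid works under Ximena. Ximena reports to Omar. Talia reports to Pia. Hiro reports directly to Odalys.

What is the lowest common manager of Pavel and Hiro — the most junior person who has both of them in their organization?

Pavel's chain of managers is Oren, Aditi, Talia, Pia. Hiro's chain of managers is Odalys, Oren, Aditi, Talia, Pia. The first manager that appears in both chains is Oren.

Oren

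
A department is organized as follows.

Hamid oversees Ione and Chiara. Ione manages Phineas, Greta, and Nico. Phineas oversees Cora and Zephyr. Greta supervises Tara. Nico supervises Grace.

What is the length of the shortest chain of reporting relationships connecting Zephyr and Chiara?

4

Zephyr is 3 levels below Hamid, and Chiara is 1 level below Hamid (their lowest common manager). The shortest path runs up from Zephyr to Hamid and back down to Chiara: 3 + 1 = 4 links.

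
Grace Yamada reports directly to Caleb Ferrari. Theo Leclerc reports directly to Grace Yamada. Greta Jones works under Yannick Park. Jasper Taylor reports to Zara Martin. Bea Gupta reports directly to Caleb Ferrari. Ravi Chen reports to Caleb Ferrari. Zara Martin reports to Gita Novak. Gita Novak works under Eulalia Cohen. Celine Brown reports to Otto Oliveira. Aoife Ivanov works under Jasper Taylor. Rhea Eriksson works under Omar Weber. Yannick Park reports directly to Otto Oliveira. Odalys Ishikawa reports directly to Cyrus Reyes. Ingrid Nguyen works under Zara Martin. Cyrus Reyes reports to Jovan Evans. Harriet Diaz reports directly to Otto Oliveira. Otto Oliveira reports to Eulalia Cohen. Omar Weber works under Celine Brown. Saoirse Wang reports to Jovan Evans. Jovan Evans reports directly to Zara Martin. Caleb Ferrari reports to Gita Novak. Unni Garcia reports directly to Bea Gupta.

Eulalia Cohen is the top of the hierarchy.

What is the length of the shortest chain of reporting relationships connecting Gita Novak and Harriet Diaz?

3

Gita Novak is 1 level below Eulalia Cohen, and Harriet Diaz is 2 levels below Eulalia Cohen (their lowest common manager). The shortest path runs up from Gita Novak to Eulalia Cohen and back down to Harriet Diaz: 1 + 2 = 3 links.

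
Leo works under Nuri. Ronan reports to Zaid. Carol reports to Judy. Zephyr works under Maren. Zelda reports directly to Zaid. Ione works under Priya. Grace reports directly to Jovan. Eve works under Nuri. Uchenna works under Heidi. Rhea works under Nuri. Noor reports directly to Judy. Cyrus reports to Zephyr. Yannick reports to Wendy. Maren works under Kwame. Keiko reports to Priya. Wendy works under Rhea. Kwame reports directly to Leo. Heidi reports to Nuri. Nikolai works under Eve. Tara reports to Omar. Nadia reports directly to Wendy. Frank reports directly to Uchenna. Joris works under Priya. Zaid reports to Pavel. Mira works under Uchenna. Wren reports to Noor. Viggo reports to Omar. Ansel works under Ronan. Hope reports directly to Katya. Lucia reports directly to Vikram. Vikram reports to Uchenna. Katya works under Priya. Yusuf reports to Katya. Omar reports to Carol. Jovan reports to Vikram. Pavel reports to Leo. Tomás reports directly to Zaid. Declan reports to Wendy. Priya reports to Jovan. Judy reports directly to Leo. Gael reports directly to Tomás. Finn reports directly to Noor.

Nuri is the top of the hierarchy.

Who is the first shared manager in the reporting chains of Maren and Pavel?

Maren's chain of managers is Kwame, Leo, Nuri. Pavel's chain of managers is Leo, Nuri. The first manager that appears in both chains is Leo.

Leo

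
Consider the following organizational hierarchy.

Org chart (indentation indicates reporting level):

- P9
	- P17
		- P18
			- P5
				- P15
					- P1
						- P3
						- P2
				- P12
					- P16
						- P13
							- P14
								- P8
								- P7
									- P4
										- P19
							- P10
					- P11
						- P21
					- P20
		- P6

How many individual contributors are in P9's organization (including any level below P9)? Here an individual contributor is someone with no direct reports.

The people in P9's organization with no one reporting to them are P6, P20, P21, P10, P19, P8, P2, P3. That is 8.

8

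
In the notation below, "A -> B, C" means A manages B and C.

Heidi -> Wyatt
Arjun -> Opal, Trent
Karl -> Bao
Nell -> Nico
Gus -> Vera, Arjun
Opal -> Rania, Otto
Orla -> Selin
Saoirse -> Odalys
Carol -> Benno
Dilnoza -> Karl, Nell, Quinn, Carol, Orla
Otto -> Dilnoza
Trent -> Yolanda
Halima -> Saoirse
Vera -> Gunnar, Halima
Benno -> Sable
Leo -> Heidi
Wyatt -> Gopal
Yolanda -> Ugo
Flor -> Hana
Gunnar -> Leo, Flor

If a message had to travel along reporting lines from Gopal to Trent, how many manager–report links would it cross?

Gopal is 6 levels below Gus, and Trent is 2 levels below Gus (their lowest common manager). The shortest path runs up from Gopal to Gus and back down to Trent: 6 + 2 = 8 links.

8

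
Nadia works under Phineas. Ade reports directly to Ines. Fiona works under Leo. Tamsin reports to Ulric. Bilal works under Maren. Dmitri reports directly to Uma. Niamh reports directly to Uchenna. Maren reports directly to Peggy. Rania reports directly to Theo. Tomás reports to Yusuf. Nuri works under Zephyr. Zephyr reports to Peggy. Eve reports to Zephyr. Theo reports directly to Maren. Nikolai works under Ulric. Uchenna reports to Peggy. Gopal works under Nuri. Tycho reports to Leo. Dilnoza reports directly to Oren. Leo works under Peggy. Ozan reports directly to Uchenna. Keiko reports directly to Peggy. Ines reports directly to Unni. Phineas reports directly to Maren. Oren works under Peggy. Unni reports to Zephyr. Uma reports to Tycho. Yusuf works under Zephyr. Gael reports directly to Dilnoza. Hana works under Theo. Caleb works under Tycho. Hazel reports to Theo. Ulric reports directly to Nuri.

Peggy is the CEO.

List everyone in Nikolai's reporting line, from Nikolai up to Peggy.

Nikolai -> Ulric -> Nuri -> Zephyr -> Peggy

Nikolai reports to Ulric. Ulric reports to Nuri. Nuri reports to Zephyr. Zephyr reports to Peggy. Peggy is at the top.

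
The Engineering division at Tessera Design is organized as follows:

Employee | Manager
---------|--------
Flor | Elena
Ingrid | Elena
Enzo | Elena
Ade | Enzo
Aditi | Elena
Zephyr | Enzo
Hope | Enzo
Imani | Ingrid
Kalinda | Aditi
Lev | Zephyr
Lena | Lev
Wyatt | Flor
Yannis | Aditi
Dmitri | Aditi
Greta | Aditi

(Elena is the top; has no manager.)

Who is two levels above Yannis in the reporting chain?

Yannis reports to Aditi, and Aditi reports to Elena. So Yannis's skip-level manager is Elena.

Elena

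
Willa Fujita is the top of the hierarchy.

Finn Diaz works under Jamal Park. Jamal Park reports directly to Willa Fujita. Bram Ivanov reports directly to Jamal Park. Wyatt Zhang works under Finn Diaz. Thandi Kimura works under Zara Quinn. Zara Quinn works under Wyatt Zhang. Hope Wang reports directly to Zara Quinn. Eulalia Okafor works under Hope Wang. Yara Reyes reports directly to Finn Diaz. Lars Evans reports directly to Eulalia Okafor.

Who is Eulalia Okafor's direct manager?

Eulalia Okafor reports directly to Hope Wang.

Hope Wang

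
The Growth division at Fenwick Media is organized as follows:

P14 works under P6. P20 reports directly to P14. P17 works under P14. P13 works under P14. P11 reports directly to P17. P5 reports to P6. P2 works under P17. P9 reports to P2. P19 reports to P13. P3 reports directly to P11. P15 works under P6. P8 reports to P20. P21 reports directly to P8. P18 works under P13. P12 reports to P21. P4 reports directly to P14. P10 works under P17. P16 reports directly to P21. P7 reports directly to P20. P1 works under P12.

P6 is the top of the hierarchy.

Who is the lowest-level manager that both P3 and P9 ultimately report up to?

P3's chain of managers is P11, P17, P14, P6. P9's chain of managers is P2, P17, P14, P6. The first manager that appears in both chains is P17.

P17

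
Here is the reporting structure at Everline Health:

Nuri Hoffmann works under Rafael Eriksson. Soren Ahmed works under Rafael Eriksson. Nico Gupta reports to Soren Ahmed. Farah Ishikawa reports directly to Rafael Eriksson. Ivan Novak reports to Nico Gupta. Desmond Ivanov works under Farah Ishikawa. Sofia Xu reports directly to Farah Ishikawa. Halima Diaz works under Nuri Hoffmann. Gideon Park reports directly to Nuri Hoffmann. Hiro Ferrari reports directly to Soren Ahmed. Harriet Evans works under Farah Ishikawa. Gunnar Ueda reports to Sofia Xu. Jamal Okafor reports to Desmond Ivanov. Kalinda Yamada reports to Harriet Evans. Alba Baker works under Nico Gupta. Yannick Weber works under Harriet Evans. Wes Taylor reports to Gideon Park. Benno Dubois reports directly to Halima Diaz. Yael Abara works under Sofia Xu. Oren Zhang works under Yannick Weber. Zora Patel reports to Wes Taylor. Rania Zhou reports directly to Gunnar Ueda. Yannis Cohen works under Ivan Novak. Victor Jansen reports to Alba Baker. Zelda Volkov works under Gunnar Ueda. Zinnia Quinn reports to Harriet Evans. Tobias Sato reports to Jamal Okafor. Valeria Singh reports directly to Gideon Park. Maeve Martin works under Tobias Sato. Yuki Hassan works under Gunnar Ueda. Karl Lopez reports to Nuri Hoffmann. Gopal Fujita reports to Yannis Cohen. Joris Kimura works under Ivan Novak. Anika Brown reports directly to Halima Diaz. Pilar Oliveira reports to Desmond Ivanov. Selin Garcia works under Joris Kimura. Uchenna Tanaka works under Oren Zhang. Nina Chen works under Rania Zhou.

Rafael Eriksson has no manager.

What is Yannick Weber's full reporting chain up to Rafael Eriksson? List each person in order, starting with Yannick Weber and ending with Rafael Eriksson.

Yannick Weber -> Harriet Evans -> Farah Ishikawa -> Rafael Eriksson

Yannick Weber reports to Harriet Evans. Harriet Evans reports to Farah Ishikawa. Farah Ishikawa reports to Rafael Eriksson. Rafael Eriksson is at the top.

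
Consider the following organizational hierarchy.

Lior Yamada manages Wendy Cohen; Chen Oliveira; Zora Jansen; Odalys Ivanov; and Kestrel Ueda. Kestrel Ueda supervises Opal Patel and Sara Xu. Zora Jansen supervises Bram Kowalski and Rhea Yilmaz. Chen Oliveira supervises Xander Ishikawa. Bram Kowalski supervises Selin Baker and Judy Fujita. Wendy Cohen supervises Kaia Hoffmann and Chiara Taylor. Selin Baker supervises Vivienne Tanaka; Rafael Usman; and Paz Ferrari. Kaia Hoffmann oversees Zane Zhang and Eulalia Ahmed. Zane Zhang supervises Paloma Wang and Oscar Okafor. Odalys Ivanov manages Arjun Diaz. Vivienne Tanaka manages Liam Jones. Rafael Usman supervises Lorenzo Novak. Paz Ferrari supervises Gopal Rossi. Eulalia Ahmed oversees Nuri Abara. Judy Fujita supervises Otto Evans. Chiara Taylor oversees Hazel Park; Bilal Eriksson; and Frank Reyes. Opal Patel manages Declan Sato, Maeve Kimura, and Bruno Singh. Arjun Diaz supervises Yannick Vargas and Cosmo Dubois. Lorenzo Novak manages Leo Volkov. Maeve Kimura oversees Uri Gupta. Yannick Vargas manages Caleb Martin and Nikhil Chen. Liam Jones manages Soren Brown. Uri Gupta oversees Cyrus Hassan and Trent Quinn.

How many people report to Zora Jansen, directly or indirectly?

13

Zora Jansen directly manages Bram Kowalski, Rhea Yilmaz. Under Bram Kowalski: Judy Fujita, Otto Evans, Selin Baker, Paz Ferrari, Gopal Rossi, Rafael Usman, Lorenzo Novak, Leo Volkov, Vivienne Tanaka, Liam Jones, Soren Brown (11). Rhea Yilmaz has no reports. So Zora Jansen's organization is 2 direct reports plus everyone under them: 12 + 1 = 13.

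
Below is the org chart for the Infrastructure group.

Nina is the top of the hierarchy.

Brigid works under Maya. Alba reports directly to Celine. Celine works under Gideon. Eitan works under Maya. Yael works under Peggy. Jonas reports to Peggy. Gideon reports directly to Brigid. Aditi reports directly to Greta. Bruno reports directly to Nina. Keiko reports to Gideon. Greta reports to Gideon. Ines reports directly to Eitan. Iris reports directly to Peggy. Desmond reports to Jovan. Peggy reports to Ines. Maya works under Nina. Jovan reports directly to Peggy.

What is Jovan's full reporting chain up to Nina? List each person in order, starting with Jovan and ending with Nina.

Jovan -> Peggy -> Ines -> Eitan -> Maya -> Nina

Jovan reports to Peggy. Peggy reports to Ines. Ines reports to Eitan. Eitan reports to Maya. Maya reports to Nina. Nina is at the top.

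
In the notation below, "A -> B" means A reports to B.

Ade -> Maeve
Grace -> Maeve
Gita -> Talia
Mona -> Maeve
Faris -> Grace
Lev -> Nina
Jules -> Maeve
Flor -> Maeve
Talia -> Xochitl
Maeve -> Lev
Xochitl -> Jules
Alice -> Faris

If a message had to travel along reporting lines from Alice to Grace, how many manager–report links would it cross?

Alice is in Grace's organization: the chain from Alice up to Grace is Alice → Faris → Grace, which is 2 links.

2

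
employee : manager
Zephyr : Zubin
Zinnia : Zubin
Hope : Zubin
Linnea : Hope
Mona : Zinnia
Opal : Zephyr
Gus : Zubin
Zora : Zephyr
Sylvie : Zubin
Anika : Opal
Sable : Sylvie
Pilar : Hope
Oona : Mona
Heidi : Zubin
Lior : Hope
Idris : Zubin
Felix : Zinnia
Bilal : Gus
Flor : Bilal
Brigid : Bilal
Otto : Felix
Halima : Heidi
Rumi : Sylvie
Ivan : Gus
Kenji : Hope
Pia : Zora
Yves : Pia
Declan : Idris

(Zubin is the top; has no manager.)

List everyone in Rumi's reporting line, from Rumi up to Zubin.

Rumi -> Sylvie -> Zubin

Rumi reports to Sylvie. Sylvie reports to Zubin. Zubin is at the top.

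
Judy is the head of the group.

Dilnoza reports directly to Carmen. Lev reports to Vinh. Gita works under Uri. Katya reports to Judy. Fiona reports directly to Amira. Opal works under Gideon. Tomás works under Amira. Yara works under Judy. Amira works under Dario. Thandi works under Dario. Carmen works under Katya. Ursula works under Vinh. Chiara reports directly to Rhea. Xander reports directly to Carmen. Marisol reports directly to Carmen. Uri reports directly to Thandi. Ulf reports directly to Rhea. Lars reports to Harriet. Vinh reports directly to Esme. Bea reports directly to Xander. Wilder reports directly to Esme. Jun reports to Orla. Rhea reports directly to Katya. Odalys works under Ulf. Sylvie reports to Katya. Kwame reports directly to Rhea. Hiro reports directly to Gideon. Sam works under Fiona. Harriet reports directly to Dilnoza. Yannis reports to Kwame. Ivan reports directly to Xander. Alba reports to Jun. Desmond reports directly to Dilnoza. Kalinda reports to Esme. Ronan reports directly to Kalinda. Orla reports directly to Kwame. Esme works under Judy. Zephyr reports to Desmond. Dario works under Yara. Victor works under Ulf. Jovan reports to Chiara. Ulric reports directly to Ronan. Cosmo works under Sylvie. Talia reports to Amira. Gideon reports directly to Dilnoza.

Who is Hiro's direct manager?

Gideon

Hiro reports directly to Gideon.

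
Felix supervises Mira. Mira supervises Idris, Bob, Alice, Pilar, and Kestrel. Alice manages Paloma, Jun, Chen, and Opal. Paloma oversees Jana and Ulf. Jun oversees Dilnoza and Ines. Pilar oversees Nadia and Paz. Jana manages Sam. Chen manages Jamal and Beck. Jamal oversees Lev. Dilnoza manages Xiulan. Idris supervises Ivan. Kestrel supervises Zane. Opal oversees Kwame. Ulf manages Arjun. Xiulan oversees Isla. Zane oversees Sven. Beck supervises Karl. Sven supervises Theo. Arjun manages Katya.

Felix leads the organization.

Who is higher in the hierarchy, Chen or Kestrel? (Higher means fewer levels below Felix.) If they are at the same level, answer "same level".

Chen is 3 levels below Felix; Kestrel is 2. Kestrel is higher.

Kestrel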